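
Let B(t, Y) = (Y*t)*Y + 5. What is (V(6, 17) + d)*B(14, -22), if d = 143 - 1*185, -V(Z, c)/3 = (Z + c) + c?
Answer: -1098522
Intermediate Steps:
B(t, Y) = 5 + t*Y**2 (B(t, Y) = t*Y**2 + 5 = 5 + t*Y**2)
V(Z, c) = -6*c - 3*Z (V(Z, c) = -3*((Z + c) + c) = -3*(Z + 2*c) = -6*c - 3*Z)
d = -42 (d = 143 - 185 = -42)
(V(6, 17) + d)*B(14, -22) = ((-6*17 - 3*6) - 42)*(5 + 14*(-22)**2) = ((-102 - 18) - 42)*(5 + 14*484) = (-120 - 42)*(5 + 6776) = -162*6781 = -1098522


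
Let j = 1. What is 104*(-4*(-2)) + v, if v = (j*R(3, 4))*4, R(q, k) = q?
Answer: 844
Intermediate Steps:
v = 12 (v = (1*3)*4 = 3*4 = 12)
104*(-4*(-2)) + v = 104*(-4*(-2)) + 12 = 104*8 + 12 = 832 + 12 = 844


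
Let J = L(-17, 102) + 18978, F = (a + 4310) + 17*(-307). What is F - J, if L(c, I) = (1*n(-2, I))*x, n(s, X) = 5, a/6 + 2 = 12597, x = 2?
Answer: 55673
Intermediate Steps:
a = 75570 (a = -12 + 6*12597 = -12 + 75582 = 75570)
L(c, I) = 10 (L(c, I) = (1*5)*2 = 5*2 = 10)
F = 74661 (F = (75570 + 4310) + 17*(-307) = 79880 - 5219 = 74661)
J = 18988 (J = 10 + 18978 = 18988)
F - J = 74661 - 1*18988 = 74661 - 18988 = 55673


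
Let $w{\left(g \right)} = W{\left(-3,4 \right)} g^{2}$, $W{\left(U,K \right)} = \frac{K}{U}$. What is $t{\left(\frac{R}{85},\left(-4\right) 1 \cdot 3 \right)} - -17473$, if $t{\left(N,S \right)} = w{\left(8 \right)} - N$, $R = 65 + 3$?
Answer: $\frac{260803}{15} \approx 17387.0$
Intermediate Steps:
$w{\left(g \right)} = - \frac{4 g^{2}}{3}$ ($w{\left(g \right)} = \frac{4}{-3} g^{2} = 4 \left(- \frac{1}{3}\right) g^{2} = - \frac{4 g^{2}}{3}$)
$R = 68$
$t{\left(N,S \right)} = - \frac{256}{3} - N$ ($t{\left(N,S \right)} = - \frac{4 \cdot 8^{2}}{3} - N = \left(- \frac{4}{3}\right) 64 - N = - \frac{256}{3} - N$)
$t{\left(\frac{R}{85},\left(-4\right) 1 \cdot 3 \right)} - -17473 = \left(- \frac{256}{3} - \frac{68}{85}\right) - -17473 = \left(- \frac{256}{3} - 68 \cdot \frac{1}{85}\right) + 17473 = \left(- \frac{256}{3} - \frac{4}{5}\right) + 17473 = - \frac{1292}{15} + 17473 = \frac{260803}{15}$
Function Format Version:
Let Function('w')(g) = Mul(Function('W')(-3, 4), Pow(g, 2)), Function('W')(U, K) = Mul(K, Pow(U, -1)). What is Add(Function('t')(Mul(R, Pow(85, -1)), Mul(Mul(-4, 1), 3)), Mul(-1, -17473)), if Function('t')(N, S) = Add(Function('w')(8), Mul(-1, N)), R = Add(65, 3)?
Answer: Rational(260803, 15) ≈ 17387.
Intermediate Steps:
Function('w')(g) = Mul(Rational(-4, 3), Pow(g, 2)) (Function('w')(g) = Mul(Mul(4, Pow(-3, -1)), Pow(g, 2)) = Mul(Mul(4, Rational(-1, 3)), Pow(g, 2)) = Mul(Rational(-4, 3), Pow(g, 2)))
R = 68
Function('t')(N, S) = Add(Rational(-256, 3), Mul(-1, N)) (Function('t')(N, S) = Add(Mul(Rational(-4, 3), Pow(8, 2)), Mul(-1, N)) = Add(Mul(Rational(-4, 3), 64), Mul(-1, N)) = Add(Rational(-256, 3), Mul(-1, N)))
Add(Function('t')(Mul(R, Pow(85, -1)), Mul(Mul(-4, 1), 3)), Mul(-1, -17473)) = Add(Add(Rational(-256, 3), Mul(-1, Mul(68, Pow(85, -1)))), Mul(-1, -17473)) = Add(Add(Rational(-256, 3), Mul(-1, Mul(68, Rational(1, 85)))), 17473) = Add(Add(Rational(-256, 3), Mul(-1, Rational(4, 5))), 17473) = Add(Add(Rational(-256, 3), Rational(-4, 5)), 17473) = Add(Rational(-1292, 15), 17473) = Rational(260803, 15)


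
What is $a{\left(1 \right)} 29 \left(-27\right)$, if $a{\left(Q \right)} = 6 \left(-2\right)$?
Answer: $9396$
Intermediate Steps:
$a{\left(Q \right)} = -12$
$a{\left(1 \right)} 29 \left(-27\right) = \left(-12\right) 29 \left(-27\right) = \left(-348\right) \left(-27\right) = 9396$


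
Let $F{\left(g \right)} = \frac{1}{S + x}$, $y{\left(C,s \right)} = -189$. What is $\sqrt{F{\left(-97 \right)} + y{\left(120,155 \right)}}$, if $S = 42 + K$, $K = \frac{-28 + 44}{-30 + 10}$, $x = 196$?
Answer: $\frac{i \sqrt{265840714}}{1186} \approx 13.748 i$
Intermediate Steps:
$K = - \frac{4}{5}$ ($K = \frac{16}{-20} = 16 \left(- \frac{1}{20}\right) = - \frac{4}{5} \approx -0.8$)
$S = \frac{206}{5}$ ($S = 42 - \frac{4}{5} = \frac{206}{5} \approx 41.2$)
$F{\left(g \right)} = \frac{5}{1186}$ ($F{\left(g \right)} = \frac{1}{\frac{206}{5} + 196} = \frac{1}{\frac{1186}{5}} = \frac{5}{1186}$)
$\sqrt{F{\left(-97 \right)} + y{\left(120,155 \right)}} = \sqrt{\frac{5}{1186} - 189} = \sqrt{- \frac{224149}{1186}} = \frac{i \sqrt{265840714}}{1186}$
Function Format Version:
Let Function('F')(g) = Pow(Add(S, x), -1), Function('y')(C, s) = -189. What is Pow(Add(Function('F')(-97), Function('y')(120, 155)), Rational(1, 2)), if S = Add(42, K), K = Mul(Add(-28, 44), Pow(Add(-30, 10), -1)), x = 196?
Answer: Mul(Rational(1, 1186), I, Pow(265840714, Rational(1, 2))) ≈ Mul(13.748, I)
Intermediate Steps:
K = Rational(-4, 5) (K = Mul(16, Pow(-20, -1)) = Mul(16, Rational(-1, 20)) = Rational(-4, 5) ≈ -0.80000)
S = Rational(206, 5) (S = Add(42, Rational(-4, 5)) = Rational(206, 5) ≈ 41.200)
Function('F')(g) = Rational(5, 1186) (Function('F')(g) = Pow(Add(Rational(206, 5), 196), -1) = Pow(Rational(1186, 5), -1) = Rational(5, 1186))
Pow(Add(Function('F')(-97), Function('y')(120, 155)), Rational(1, 2)) = Pow(Add(Rational(5, 1186), -189), Rational(1, 2)) = Pow(Rational(-224149, 1186), Rational(1, 2)) = Mul(Rational(1, 1186), I, Pow(265840714, Rational(1, 2)))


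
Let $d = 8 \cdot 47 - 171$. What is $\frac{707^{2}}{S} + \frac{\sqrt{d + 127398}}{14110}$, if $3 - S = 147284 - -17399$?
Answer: $- \frac{499849}{164680} + \frac{\sqrt{127603}}{14110} \approx -3.01$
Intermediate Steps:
$d = 205$ ($d = 376 - 171 = 205$)
$S = -164680$ ($S = 3 - \left(147284 - -17399\right) = 3 - \left(147284 + 17399\right) = 3 - 164683 = -164680$)
$\frac{707^{2}}{S} + \frac{\sqrt{d + 127398}}{14110} = \frac{707^{2}}{-164680} + \frac{\sqrt{205 + 127398}}{14110} = 499849 \left(- \frac{1}{164680}\right) + \sqrt{127603} \cdot \frac{1}{14110} = - \frac{499849}{164680} + \frac{\sqrt{127603}}{14110}$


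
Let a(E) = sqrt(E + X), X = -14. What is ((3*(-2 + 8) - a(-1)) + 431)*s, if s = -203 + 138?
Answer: -29185 + 65*I*sqrt(15) ≈ -29185.0 + 251.74*I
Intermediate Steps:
a(E) = sqrt(-14 + E) (a(E) = sqrt(E - 14) = sqrt(-14 + E))
s = -65
((3*(-2 + 8) - a(-1)) + 431)*s = ((3*(-2 + 8) - sqrt(-14 - 1)) + 431)*(-65) = ((3*6 - sqrt(-15)) + 431)*(-65) = ((18 - I*sqrt(15)) + 431)*(-65) = (449 - I*sqrt(15))*(-65) = -29185 + 65*I*sqrt(15)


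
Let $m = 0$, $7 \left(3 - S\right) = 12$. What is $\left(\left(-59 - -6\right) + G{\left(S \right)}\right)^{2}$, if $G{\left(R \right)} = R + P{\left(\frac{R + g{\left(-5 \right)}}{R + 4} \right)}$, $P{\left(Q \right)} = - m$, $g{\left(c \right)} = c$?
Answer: $\frac{131044}{49} \approx 2674.4$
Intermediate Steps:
$S = \frac{9}{7}$ ($S = 3 - \frac{12}{7} = \frac{9}{7} \approx 1.2857$)
$P{\left(Q \right)} = 0$ ($P{\left(Q \right)} = \left(-1\right) 0 = 0$)
$G{\left(R \right)} = R$ ($G{\left(R \right)} = R + 0 = R$)
$\left(\left(-59 - -6\right) + G{\left(S \right)}\right)^{2} = \left(\left(-59 - -6\right) + \frac{9}{7}\right)^{2} = \left(\left(-59 + 6\right) + \frac{9}{7}\right)^{2} = \left(-53 + \frac{9}{7}\right)^{2} = \left(- \frac{362}{7}\right)^{2} = \frac{131044}{49}$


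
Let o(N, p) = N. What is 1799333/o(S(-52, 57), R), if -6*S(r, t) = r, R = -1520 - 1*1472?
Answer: 5397999/26 ≈ 2.0762e+5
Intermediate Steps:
R = -2992 (R = -1520 - 1472 = -2992)
S(r, t) = -r/6
1799333/o(S(-52, 57), R) = 1799333/((-1/6*(-52))) = 1799333/(26/3) = 1799333*(3/26) = 5397999/26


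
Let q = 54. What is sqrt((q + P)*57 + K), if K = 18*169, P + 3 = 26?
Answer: sqrt(7431) ≈ 86.203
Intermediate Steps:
P = 23 (P = -3 + 26 = 23)
K = 3042
sqrt((q + P)*57 + K) = sqrt((54 + 23)*57 + 3042) = sqrt(77*57 + 3042) = sqrt(4389 + 3042) = sqrt(7431)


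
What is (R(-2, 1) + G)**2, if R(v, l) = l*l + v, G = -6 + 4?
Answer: 9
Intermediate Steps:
G = -2
R(v, l) = v + l**2 (R(v, l) = l**2 + v = v + l**2)
(R(-2, 1) + G)**2 = ((-2 + 1**2) - 2)**2 = ((-2 + 1) - 2)**2 = (-1 - 2)**2 = (-3)**2 = 9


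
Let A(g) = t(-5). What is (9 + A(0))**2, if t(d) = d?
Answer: 16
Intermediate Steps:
A(g) = -5
(9 + A(0))**2 = (9 - 5)**2 = 4**2 = 16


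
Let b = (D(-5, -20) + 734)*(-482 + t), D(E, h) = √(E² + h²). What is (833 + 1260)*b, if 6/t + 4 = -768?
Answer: -142914613205/193 - 1947065575*√17/386 ≈ -7.6129e+8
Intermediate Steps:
t = -3/386 (t = 6/(-4 - 768) = 6/(-772) = 6*(-1/772) = -3/386 ≈ -0.0077720)
b = -68282185/193 - 930275*√17/386 (b = (√((-5)² + (-20)²) + 734)*(-482 - 3/386) = (√(25 + 400) + 734)*(-186055/386) = (√425 + 734)*(-186055/386) = (5*√17 + 734)*(-186055/386) = (734 + 5*√17)*(-186055/386) = -68282185/193 - 930275*√17/386 ≈ -3.6373e+5)
(833 + 1260)*b = (833 + 1260)*(-68282185/193 - 930275*√17/386) = 2093*(-68282185/193 - 930275*√17/386) = -142914613205/193 - 1947065575*√17/386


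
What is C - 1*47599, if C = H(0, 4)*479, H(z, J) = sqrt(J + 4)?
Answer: -47599 + 958*sqrt(2) ≈ -46244.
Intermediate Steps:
H(z, J) = sqrt(4 + J)
C = 958*sqrt(2) (C = sqrt(4 + 4)*479 = sqrt(8)*479 = (2*sqrt(2))*479 = 958*sqrt(2) ≈ 1354.8)
C - 1*47599 = 958*sqrt(2) - 1*47599 = 958*sqrt(2) - 47599 = -47599 + 958*sqrt(2)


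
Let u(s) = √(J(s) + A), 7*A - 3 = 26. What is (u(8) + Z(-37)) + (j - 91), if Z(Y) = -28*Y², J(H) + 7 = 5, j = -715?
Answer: -39138 + √105/7 ≈ -39137.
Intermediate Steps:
A = 29/7 (A = 3/7 + (⅐)*26 = 3/7 + 26/7 = 29/7 ≈ 4.1429)
J(H) = -2 (J(H) = -7 + 5 = -2)
u(s) = √105/7 (u(s) = √(-2 + 29/7) = √(15/7) = √105/7)
(u(8) + Z(-37)) + (j - 91) = (√105/7 - 28*(-37)²) + (-715 - 91) = (√105/7 - 28*1369) - 806 = (√105/7 - 38332) - 806 = (-38332 + √105/7) - 806 = -39138 + √105/7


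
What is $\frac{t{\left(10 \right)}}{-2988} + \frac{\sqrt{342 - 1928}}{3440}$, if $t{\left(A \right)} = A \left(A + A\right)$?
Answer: $- \frac{50}{747} + \frac{i \sqrt{1586}}{3440} \approx -0.066934 + 0.011577 i$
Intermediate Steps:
$t{\left(A \right)} = 2 A^{2}$ ($t{\left(A \right)} = A 2 A = 2 A^{2}$)
$\frac{t{\left(10 \right)}}{-2988} + \frac{\sqrt{342 - 1928}}{3440} = \frac{2 \cdot 10^{2}}{-2988} + \frac{\sqrt{342 - 1928}}{3440} = 2 \cdot 100 \left(- \frac{1}{2988}\right) + \sqrt{-1586} \cdot \frac{1}{3440} = 200 \left(- \frac{1}{2988}\right) + i \sqrt{1586} \cdot \frac{1}{3440} = - \frac{50}{747} + \frac{i \sqrt{1586}}{3440}$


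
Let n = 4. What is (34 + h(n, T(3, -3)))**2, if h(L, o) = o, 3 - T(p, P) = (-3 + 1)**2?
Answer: 1089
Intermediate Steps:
T(p, P) = -1 (T(p, P) = 3 - (-3 + 1)**2 = 3 - 1*(-2)**2 = 3 - 1*4 = 3 - 4 = -1)
(34 + h(n, T(3, -3)))**2 = (34 - 1)**2 = 33**2 = 1089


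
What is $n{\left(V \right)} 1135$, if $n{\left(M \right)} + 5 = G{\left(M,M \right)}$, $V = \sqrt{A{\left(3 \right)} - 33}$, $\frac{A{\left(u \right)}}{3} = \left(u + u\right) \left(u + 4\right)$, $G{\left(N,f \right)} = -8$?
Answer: $-14755$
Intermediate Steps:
$A{\left(u \right)} = 6 u \left(4 + u\right)$ ($A{\left(u \right)} = 3 \left(u + u\right) \left(u + 4\right) = 3 \cdot 2 u \left(4 + u\right) = 6 u \left(4 + u\right)$)
$V = \sqrt{93}$ ($V = \sqrt{6 \cdot 3 \left(4 + 3\right) - 33} = \sqrt{6 \cdot 3 \cdot 7 - 33} = \sqrt{126 - 33} = \sqrt{93} \approx 9.6436$)
$n{\left(M \right)} = -13$ ($n{\left(M \right)} = -5 - 8 = -13$)
$n{\left(V \right)} 1135 = \left(-13\right) 1135 = -14755$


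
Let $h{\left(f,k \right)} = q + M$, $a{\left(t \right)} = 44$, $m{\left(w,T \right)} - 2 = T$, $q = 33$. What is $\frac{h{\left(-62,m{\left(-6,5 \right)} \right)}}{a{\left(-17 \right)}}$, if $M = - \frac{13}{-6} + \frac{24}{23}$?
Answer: $\frac{4997}{6072} \approx 0.82296$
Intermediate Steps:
$m{\left(w,T \right)} = 2 + T$
$M = \frac{443}{138}$ ($M = \left(-13\right) \left(- \frac{1}{6}\right) + 24 \cdot \frac{1}{23} = \frac{13}{6} + \frac{24}{23} = \frac{443}{138} \approx 3.2101$)
$h{\left(f,k \right)} = \frac{4997}{138}$ ($h{\left(f,k \right)} = 33 + \frac{443}{138} = \frac{4997}{138}$)
$\frac{h{\left(-62,m{\left(-6,5 \right)} \right)}}{a{\left(-17 \right)}} = \frac{4997}{138 \cdot 44} = \frac{4997}{138} \cdot \frac{1}{44} = \frac{4997}{6072}$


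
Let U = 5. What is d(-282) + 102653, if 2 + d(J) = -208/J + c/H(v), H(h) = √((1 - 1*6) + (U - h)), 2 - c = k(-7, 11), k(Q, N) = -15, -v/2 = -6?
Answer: 14473895/141 - 17*I*√3/6 ≈ 1.0265e+5 - 4.9075*I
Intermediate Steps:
v = 12 (v = -2*(-6) = 12)
c = 17 (c = 2 - 1*(-15) = 2 + 15 = 17)
H(h) = √(-h) (H(h) = √((1 - 1*6) + (5 - h)) = √((1 - 6) + (5 - h)) = √(-5 + (5 - h)) = √(-h))
d(J) = -2 - 208/J - 17*I*√3/6 (d(J) = -2 + (-208/J + 17/(√(-1*12))) = -2 + (-208/J + 17/(√(-12))) = -2 + (-208/J + 17/((2*I*√3))) = -2 + (-208/J + 17*(-I*√3/6)) = -2 + (-208/J - 17*I*√3/6) = -2 - 208/J - 17*I*√3/6)
d(-282) + 102653 = (-2 - 208/(-282) - 17*I*√3/6) + 102653 = (-2 - 208*(-1/282) - 17*I*√3/6) + 102653 = (-2 + 104/141 - 17*I*√3/6) + 102653 = (-178/141 - 17*I*√3/6) + 102653 = 14473895/141 - 17*I*√3/6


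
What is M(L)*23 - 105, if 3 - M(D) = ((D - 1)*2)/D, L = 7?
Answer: -528/7 ≈ -75.429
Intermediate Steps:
M(D) = 3 - (-2 + 2*D)/D (M(D) = 3 - (D - 1)*2/D = 3 - (-1 + D)*2/D = 3 - (-2 + 2*D)/D)
M(L)*23 - 105 = ((2 + 7)/7)*23 - 105 = ((⅐)*9)*23 - 105 = (9/7)*23 - 105 = 207/7 - 105 = -528/7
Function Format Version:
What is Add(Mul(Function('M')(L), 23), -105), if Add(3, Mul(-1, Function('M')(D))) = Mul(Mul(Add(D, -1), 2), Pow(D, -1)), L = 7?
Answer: Rational(-528, 7) ≈ -75.429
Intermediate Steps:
Function('M')(D) = Add(3, Mul(-1, Pow(D, -1), Add(-2, Mul(2, D)))) (Function('M')(D) = Add(3, Mul(-1, Mul(Mul(Add(D, -1), 2), Pow(D, -1)))) = Add(3, Mul(-1, Mul(Mul(Add(-1, D), 2), Pow(D, -1)))) = Add(3, Mul(-1, Mul(Add(-2, Mul(2, D)), Pow(D, -1)))) = Add(3, Mul(-1, Mul(Pow(D, -1), Add(-2, Mul(2, D))))) = Add(3, Mul(-1, Pow(D, -1), Add(-2, Mul(2, D)))))
Add(Mul(Function('M')(L), 23), -105) = Add(Mul(Mul(Pow(7, -1), Add(2, 7)), 23), -105) = Add(Mul(Mul(Rational(1, 7), 9), 23), -105) = Add(Mul(Rational(9, 7), 23), -105) = Add(Rational(207, 7), -105) = Rational(-528, 7)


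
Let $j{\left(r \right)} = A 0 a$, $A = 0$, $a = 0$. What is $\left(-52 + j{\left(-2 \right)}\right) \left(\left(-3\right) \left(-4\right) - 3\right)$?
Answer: $-468$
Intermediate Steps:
$j{\left(r \right)} = 0$ ($j{\left(r \right)} = 0 \cdot 0 \cdot 0 = 0 \cdot 0 = 0$)
$\left(-52 + j{\left(-2 \right)}\right) \left(\left(-3\right) \left(-4\right) - 3\right) = \left(-52 + 0\right) \left(\left(-3\right) \left(-4\right) - 3\right) = - 52 \left(12 - 3\right) = \left(-52\right) 9 = -468$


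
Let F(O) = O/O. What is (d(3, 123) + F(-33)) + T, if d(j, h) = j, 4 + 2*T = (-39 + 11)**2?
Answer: 394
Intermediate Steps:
T = 390 (T = -2 + (-39 + 11)**2/2 = -2 + (1/2)*(-28)**2 = -2 + (1/2)*784 = -2 + 392 = 390)
F(O) = 1
(d(3, 123) + F(-33)) + T = (3 + 1) + 390 = 4 + 390 = 394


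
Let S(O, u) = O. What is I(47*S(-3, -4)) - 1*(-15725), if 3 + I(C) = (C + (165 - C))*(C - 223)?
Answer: -44338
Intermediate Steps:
I(C) = -36798 + 165*C (I(C) = -3 + (C + (165 - C))*(C - 223) = -3 + 165*(-223 + C) = -3 + (-36795 + 165*C) = -36798 + 165*C)
I(47*S(-3, -4)) - 1*(-15725) = (-36798 + 165*(47*(-3))) - 1*(-15725) = (-36798 + 165*(-141)) + 15725 = (-36798 - 23265) + 15725 = -60063 + 15725 = -44338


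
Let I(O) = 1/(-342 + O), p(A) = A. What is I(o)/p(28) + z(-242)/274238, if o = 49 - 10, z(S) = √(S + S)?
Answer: -1/8484 + 11*I/137119 ≈ -0.00011787 + 8.0222e-5*I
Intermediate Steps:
z(S) = √2*√S (z(S) = √(2*S) = √2*√S)
o = 39 (o = 49 - 1*10 = 49 - 10 = 39)
I(o)/p(28) + z(-242)/274238 = 1/((-342 + 39)*28) + (√2*√(-242))/274238 = (1/28)/(-303) + (√2*(11*I*√2))*(1/274238) = -1/303*1/28 + (22*I)*(1/274238) = -1/8484 + 11*I/137119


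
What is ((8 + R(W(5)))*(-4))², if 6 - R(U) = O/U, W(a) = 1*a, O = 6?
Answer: 65536/25 ≈ 2621.4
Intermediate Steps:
W(a) = a
R(U) = 6 - 6/U
((8 + R(W(5)))*(-4))² = ((8 + (6 - 6/5))*(-4))² = ((8 + 24/5)*(-4))² = ((64/5)*(-4))² = (-256/5)² = 65536/25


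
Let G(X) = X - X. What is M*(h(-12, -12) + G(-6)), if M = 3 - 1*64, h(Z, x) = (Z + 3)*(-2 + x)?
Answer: -7686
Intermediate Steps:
G(X) = 0
h(Z, x) = (-2 + x)*(3 + Z) (h(Z, x) = (3 + Z)*(-2 + x) = (-2 + x)*(3 + Z))
M = -61 (M = 3 - 64 = -61)
M*(h(-12, -12) + G(-6)) = -61*((-6 - 2*(-12) + 3*(-12) - 12*(-12)) + 0) = -61*((-6 + 24 - 36 + 144) + 0) = -61*(126 + 0) = -61*126 = -7686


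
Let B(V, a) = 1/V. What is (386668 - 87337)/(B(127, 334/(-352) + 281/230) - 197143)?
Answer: -12671679/8345720 ≈ -1.5183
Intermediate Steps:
(386668 - 87337)/(B(127, 334/(-352) + 281/230) - 197143) = (386668 - 87337)/(1/127 - 197143) = 299331/(1/127 - 197143) = 299331/(-25037160/127) = 299331*(-127/25037160) = -12671679/8345720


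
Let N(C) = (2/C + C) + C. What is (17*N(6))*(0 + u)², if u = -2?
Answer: 2516/3 ≈ 838.67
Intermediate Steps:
N(C) = 2*C + 2/C (N(C) = (C + 2/C) + C = 2*C + 2/C)
(17*N(6))*(0 + u)² = (17*(2*6 + 2/6))*(0 - 2)² = (17*(12 + 2*(⅙)))*(-2)² = (17*(12 + ⅓))*4 = (17*(37/3))*4 = (629/3)*4 = 2516/3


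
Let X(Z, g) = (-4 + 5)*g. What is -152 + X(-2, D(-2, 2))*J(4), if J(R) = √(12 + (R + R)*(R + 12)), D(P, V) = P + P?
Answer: -152 - 8*√35 ≈ -199.33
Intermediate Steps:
D(P, V) = 2*P
X(Z, g) = g (X(Z, g) = 1*g = g)
J(R) = √(12 + 2*R*(12 + R)) (J(R) = √(12 + (2*R)*(12 + R)) = √(12 + 2*R*(12 + R)))
-152 + X(-2, D(-2, 2))*J(4) = -152 + (2*(-2))*√(12 + 2*4² + 24*4) = -152 - 4*√(12 + 2*16 + 96) = -152 - 4*√(12 + 32 + 96) = -152 - 8*√35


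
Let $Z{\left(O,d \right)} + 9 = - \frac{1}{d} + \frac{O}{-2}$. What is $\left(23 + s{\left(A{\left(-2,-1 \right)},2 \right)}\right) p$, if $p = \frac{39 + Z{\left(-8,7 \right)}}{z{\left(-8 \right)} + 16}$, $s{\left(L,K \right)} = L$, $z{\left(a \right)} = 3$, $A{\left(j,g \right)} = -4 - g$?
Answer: $\frac{4740}{133} \approx 35.639$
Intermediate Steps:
$Z{\left(O,d \right)} = -9 - \frac{1}{d} - \frac{O}{2}$ ($Z{\left(O,d \right)} = -9 + \left(- \frac{1}{d} + \frac{O}{-2}\right) = -9 + \left(- \frac{1}{d} + O \left(- \frac{1}{2}\right)\right) = -9 - \left(\frac{1}{d} + \frac{O}{2}\right) = -9 - \frac{1}{d} - \frac{O}{2}$)
$p = \frac{237}{133}$ ($p = \frac{39 - \frac{36}{7}}{3 + 16} = \frac{39 - \frac{36}{7}}{19} = \left(39 - \frac{36}{7}\right) \frac{1}{19} = \frac{237}{7} \cdot \frac{1}{19} = \frac{237}{133} \approx 1.782$)
$\left(23 + s{\left(A{\left(-2,-1 \right)},2 \right)}\right) p = \left(23 - 3\right) \frac{237}{133} = 20 \cdot \frac{237}{133} = \frac{4740}{133}$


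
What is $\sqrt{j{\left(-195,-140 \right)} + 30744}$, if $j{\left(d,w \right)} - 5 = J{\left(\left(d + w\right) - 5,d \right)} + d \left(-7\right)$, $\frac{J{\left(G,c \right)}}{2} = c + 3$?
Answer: $\sqrt{31730} \approx 178.13$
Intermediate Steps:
$J{\left(G,c \right)} = 6 + 2 c$ ($J{\left(G,c \right)} = 2 \left(c + 3\right) = 2 \left(3 + c\right) = 6 + 2 c$)
$j{\left(d,w \right)} = 11 - 5 d$ ($j{\left(d,w \right)} = 5 + \left(\left(6 + 2 d\right) + d \left(-7\right)\right) = 5 - \left(-6 + 5 d\right) = 11 - 5 d$)
$\sqrt{j{\left(-195,-140 \right)} + 30744} = \sqrt{\left(11 - -975\right) + 30744} = \sqrt{\left(11 + 975\right) + 30744} = \sqrt{986 + 30744} = \sqrt{31730}$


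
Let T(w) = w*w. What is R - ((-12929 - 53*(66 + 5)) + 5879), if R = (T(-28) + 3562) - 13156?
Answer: 2003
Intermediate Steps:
T(w) = w²
R = -8810 (R = ((-28)² + 3562) - 13156 = (784 + 3562) - 13156 = 4346 - 13156 = -8810)
R - ((-12929 - 53*(66 + 5)) + 5879) = -8810 - ((-12929 - 53*(66 + 5)) + 5879) = -8810 - ((-12929 - 53*71) + 5879) = -8810 - ((-12929 - 3763) + 5879) = -8810 - (-16692 + 5879) = -8810 - 1*(-10813) = -8810 + 10813 = 2003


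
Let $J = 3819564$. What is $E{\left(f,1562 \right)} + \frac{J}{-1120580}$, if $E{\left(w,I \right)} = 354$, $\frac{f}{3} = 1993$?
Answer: $\frac{98216439}{280145} \approx 350.59$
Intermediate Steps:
$f = 5979$ ($f = 3 \cdot 1993 = 5979$)
$E{\left(f,1562 \right)} + \frac{J}{-1120580} = 354 + \frac{3819564}{-1120580} = 354 + 3819564 \left(- \frac{1}{1120580}\right) = 354 - \frac{954891}{280145} = \frac{98216439}{280145}$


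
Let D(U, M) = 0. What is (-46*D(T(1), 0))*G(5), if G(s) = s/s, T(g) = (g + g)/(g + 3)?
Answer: 0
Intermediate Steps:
T(g) = 2*g/(3 + g) (T(g) = (2*g)/(3 + g) = 2*g/(3 + g))
G(s) = 1
(-46*D(T(1), 0))*G(5) = -46*0*1 = 0*1 = 0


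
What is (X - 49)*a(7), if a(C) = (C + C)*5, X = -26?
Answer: -5250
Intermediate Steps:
a(C) = 10*C (a(C) = (2*C)*5 = 10*C)
(X - 49)*a(7) = (-26 - 49)*(10*7) = -75*70 = -5250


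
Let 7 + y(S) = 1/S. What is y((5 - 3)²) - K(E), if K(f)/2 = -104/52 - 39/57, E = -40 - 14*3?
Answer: -105/76 ≈ -1.3816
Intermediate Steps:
E = -82 (E = -40 - 1*42 = -40 - 42 = -82)
K(f) = -102/19 (K(f) = 2*(-104/52 - 39/57) = 2*(-104*1/52 - 39*1/57) = 2*(-2 - 13/19) = 2*(-51/19) = -102/19)
y(S) = -7 + 1/S
y((5 - 3)²) - K(E) = (-7 + 1/((5 - 3)²)) - 1*(-102/19) = (-7 + 1/(2²)) + 102/19 = (-7 + 1/4) + 102/19 = (-7 + ¼) + 102/19 = -27/4 + 102/19 = -105/76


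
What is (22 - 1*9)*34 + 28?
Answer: 470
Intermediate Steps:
(22 - 1*9)*34 + 28 = (22 - 9)*34 + 28 = 13*34 + 28 = 442 + 28 = 470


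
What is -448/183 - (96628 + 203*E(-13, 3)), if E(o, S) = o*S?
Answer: -16234561/183 ≈ -88714.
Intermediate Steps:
E(o, S) = S*o
-448/183 - (96628 + 203*E(-13, 3)) = -448/183 - 203/(1/(3*(-13) + 476)) = -448*1/183 - 203/(1/(-39 + 476)) = -448/183 - 203/(1/437) = -448/183 - 203/1/437 = -448/183 - 203*437 = -448/183 - 88711 = -16234561/183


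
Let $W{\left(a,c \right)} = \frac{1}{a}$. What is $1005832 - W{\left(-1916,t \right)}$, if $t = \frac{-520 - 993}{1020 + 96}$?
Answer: $\frac{1927174113}{1916} \approx 1.0058 \cdot 10^{6}$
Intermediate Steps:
$t = - \frac{1513}{1116} \approx -1.3557$
$1005832 - W{\left(-1916,t \right)} = 1005832 - \frac{1}{-1916} = 1005832 - - \frac{1}{1916} = 1005832 + \frac{1}{1916} = \frac{1927174113}{1916}$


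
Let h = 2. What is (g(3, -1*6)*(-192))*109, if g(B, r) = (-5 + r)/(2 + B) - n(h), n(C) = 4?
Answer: 648768/5 ≈ 1.2975e+5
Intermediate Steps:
g(B, r) = -4 + (-5 + r)/(2 + B) (g(B, r) = (-5 + r)/(2 + B) - 1*4 = (-5 + r)/(2 + B) - 4 = -4 + (-5 + r)/(2 + B))
(g(3, -1*6)*(-192))*109 = (((-13 - 1*6 - 4*3)/(2 + 3))*(-192))*109 = (((-13 - 6 - 12)/5)*(-192))*109 = (((1/5)*(-31))*(-192))*109 = -31/5*(-192)*109 = (5952/5)*109 = 648768/5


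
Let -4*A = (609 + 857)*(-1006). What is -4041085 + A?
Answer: -3672386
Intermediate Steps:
A = 368699 (A = -(609 + 857)*(-1006)/4 = -733*(-1006)/2 = -¼*(-1474796) = 368699)
-4041085 + A = -4041085 + 368699 = -3672386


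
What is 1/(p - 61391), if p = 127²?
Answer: -1/45262 ≈ -2.2094e-5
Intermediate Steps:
p = 16129
1/(p - 61391) = 1/(16129 - 61391) = 1/(-45262) = -1/45262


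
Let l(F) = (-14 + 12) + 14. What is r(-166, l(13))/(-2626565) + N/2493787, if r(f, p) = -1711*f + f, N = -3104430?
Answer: -1772374712154/1310018730331 ≈ -1.3529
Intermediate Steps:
l(F) = 12 (l(F) = -2 + 14 = 12)
r(f, p) = -1710*f
r(-166, l(13))/(-2626565) + N/2493787 = -1710*(-166)/(-2626565) - 3104430/2493787 = 283860*(-1/2626565) - 3104430*1/2493787 = -56772/525313 - 3104430/2493787 = -1772374712154/1310018730331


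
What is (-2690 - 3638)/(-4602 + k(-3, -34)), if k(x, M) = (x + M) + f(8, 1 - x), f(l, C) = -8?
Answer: 6328/4647 ≈ 1.3617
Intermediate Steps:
k(x, M) = -8 + M + x (k(x, M) = (x + M) - 8 = (M + x) - 8 = -8 + M + x)
(-2690 - 3638)/(-4602 + k(-3, -34)) = (-2690 - 3638)/(-4602 + (-8 - 34 - 3)) = -6328/(-4602 - 45) = -6328/(-4647) = -6328*(-1/4647) = 6328/4647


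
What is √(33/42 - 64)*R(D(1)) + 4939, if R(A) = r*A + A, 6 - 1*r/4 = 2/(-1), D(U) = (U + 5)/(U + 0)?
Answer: 4939 + 99*I*√12390/7 ≈ 4939.0 + 1574.2*I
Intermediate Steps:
D(U) = (5 + U)/U
r = 32 (r = 24 - 8/(-1) = 24 - 8*(-1) = 24 - 4*(-2) = 24 + 8 = 32)
R(A) = 33*A (R(A) = 32*A + A = 33*A)
√(33/42 - 64)*R(D(1)) + 4939 = √(33/42 - 64)*(33*((5 + 1)/1)) + 4939 = √(33*(1/42) - 64)*(33*(1*6)) + 4939 = √(11/14 - 64)*(33*6) + 4939 = √(-885/14)*198 + 4939 = (I*√12390/14)*198 + 4939 = 99*I*√12390/7 + 4939 = 4939 + 99*I*√12390/7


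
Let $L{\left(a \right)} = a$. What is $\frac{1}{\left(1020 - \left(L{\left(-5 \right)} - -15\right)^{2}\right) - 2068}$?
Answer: $- \frac{1}{1148} \approx -0.00087108$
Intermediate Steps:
$\frac{1}{\left(1020 - \left(L{\left(-5 \right)} - -15\right)^{2}\right) - 2068} = \frac{1}{\left(1020 - \left(-5 - -15\right)^{2}\right) - 2068} = \frac{1}{\left(1020 - \left(-5 + 15\right)^{2}\right) - 2068} = \frac{1}{\left(1020 - 10^{2}\right) - 2068} = \frac{1}{\left(1020 - 100\right) - 2068} = \frac{1}{920 - 2068} = \frac{1}{-1148} = - \frac{1}{1148}$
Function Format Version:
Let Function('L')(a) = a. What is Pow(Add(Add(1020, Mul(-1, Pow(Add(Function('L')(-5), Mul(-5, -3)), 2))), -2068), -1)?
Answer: Rational(-1, 1148) ≈ -0.00087108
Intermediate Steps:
Pow(Add(Add(1020, Mul(-1, Pow(Add(Function('L')(-5), Mul(-5, -3)), 2))), -2068), -1) = Pow(Add(Add(1020, Mul(-1, Pow(Add(-5, Mul(-5, -3)), 2))), -2068), -1) = Pow(Add(Add(1020, Mul(-1, Pow(Add(-5, 15), 2))), -2068), -1) = Pow(Add(Add(1020, Mul(-1, Pow(10, 2))), -2068), -1) = Pow(Add(Add(1020, Mul(-1, 100)), -2068), -1) = Pow(Add(Add(1020, -100), -2068), -1) = Pow(Add(920, -2068), -1) = Pow(-1148, -1) = Rational(-1, 1148)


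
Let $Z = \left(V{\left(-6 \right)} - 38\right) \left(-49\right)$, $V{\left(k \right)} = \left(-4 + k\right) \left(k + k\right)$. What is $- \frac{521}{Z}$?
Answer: $\frac{521}{4018} \approx 0.12967$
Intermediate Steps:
$V{\left(k \right)} = 2 k \left(-4 + k\right)$ ($V{\left(k \right)} = \left(-4 + k\right) 2 k = 2 k \left(-4 + k\right)$)
$Z = -4018$ ($Z = \left(2 \left(-6\right) \left(-4 - 6\right) - 38\right) \left(-49\right) = \left(2 \left(-6\right) \left(-10\right) - 38\right) \left(-49\right) = \left(120 - 38\right) \left(-49\right) = 82 \left(-49\right) = -4018$)
$- \frac{521}{Z} = - \frac{521}{-4018} = \left(-521\right) \left(- \frac{1}{4018}\right) = \frac{521}{4018}$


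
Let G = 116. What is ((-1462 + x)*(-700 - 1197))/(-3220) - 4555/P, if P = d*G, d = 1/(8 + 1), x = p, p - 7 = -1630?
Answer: -1447972/667 ≈ -2170.9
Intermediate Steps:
p = -1623 (p = 7 - 1630 = -1623)
x = -1623
d = 1/9 ≈ 0.11111
P = 116/9 (P = (1/9)*116 = 116/9 ≈ 12.889)
((-1462 + x)*(-700 - 1197))/(-3220) - 4555/P = ((-1462 - 1623)*(-700 - 1197))/(-3220) - 4555/116/9 = -3085*(-1897)*(-1/3220) - 4555*9/116 = 5852245*(-1/3220) - 40995/116 = -167207/92 - 40995/116 = -1447972/667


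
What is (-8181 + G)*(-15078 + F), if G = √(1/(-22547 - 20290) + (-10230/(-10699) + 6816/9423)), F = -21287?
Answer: 297502065 - 36365*√42968427859470274291741/159951258987 ≈ 2.9746e+8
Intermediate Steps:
G = √42968427859470274291741/159951258987 (G = √(1/(-42837) + (-10230*(-1/10699) + 6816*(1/9423))) = √(-1/42837 + (10230/10699 + 2272/3141)) = √(-1/42837 + 56440558/33605559) = √(805903525829/479853776961) = √42968427859470274291741/159951258987 ≈ 1.2959)
(-8181 + G)*(-15078 + F) = (-8181 + √42968427859470274291741/159951258987)*(-15078 - 21287) = (-8181 + √42968427859470274291741/159951258987)*(-36365) = 297502065 - 36365*√42968427859470274291741/159951258987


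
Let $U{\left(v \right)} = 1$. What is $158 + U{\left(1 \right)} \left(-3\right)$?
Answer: $155$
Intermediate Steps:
$158 + U{\left(1 \right)} \left(-3\right) = 158 + 1 \left(-3\right) = 158 - 3 = 155$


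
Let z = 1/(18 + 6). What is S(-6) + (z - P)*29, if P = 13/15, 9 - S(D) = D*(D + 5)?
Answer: -837/40 ≈ -20.925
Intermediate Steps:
z = 1/24 ≈ 0.041667
S(D) = 9 - D*(5 + D) (S(D) = 9 - D*(D + 5) = 9 - D*(5 + D))
P = 13/15 (P = 13*(1/15) = 13/15 ≈ 0.86667)
S(-6) + (z - P)*29 = (9 - 1*(-6)² - 5*(-6)) + (1/24 - 1*13/15)*29 = (9 - 1*36 + 30) + (1/24 - 13/15)*29 = (9 - 36 + 30) - 33/40*29 = 3 - 957/40 = -837/40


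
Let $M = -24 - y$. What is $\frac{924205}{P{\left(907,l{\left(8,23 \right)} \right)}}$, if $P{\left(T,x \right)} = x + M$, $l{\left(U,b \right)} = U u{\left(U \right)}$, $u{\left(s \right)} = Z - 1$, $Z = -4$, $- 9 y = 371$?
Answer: $- \frac{1663569}{41} \approx -40575.0$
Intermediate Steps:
$y = - \frac{371}{9}$ ($y = \left(- \frac{1}{9}\right) 371 = - \frac{371}{9} \approx -41.222$)
$M = \frac{155}{9}$ ($M = -24 - - \frac{371}{9} = -24 + \frac{371}{9} = \frac{155}{9} \approx 17.222$)
$u{\left(s \right)} = -5$ ($u{\left(s \right)} = -4 - 1 = -5$)
$l{\left(U,b \right)} = - 5 U$ ($l{\left(U,b \right)} = U \left(-5\right) = - 5 U$)
$P{\left(T,x \right)} = \frac{155}{9} + x$ ($P{\left(T,x \right)} = x + \frac{155}{9} = \frac{155}{9} + x$)
$\frac{924205}{P{\left(907,l{\left(8,23 \right)} \right)}} = \frac{924205}{\frac{155}{9} - 40} = \frac{924205}{- \frac{205}{9}} = 924205 \left(- \frac{9}{205}\right) = - \frac{1663569}{41}$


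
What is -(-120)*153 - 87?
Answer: 18273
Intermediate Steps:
-(-120)*153 - 87 = -120*(-153) - 87 = 18360 - 87 = 18273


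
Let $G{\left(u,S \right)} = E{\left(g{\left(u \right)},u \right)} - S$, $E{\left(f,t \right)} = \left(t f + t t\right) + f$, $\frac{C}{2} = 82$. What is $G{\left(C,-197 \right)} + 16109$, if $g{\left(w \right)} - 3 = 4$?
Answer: $44357$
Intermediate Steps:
$C = 164$ ($C = 2 \cdot 82 = 164$)
$g{\left(w \right)} = 7$ ($g{\left(w \right)} = 3 + 4 = 7$)
$E{\left(f,t \right)} = f + t^{2} + f t$ ($E{\left(f,t \right)} = \left(f t + t^{2}\right) + f = \left(t^{2} + f t\right) + f = f + t^{2} + f t$)
$G{\left(u,S \right)} = 7 + u^{2} - S + 7 u$ ($G{\left(u,S \right)} = \left(7 + u^{2} + 7 u\right) - S = 7 + u^{2} - S + 7 u$)
$G{\left(C,-197 \right)} + 16109 = \left(7 + 164^{2} - -197 + 7 \cdot 164\right) + 16109 = \left(7 + 26896 + 197 + 1148\right) + 16109 = 28248 + 16109 = 44357$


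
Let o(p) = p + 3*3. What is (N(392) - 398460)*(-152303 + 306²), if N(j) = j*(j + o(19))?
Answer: 13717517940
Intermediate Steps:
o(p) = 9 + p (o(p) = p + 9 = 9 + p)
N(j) = j*(28 + j) (N(j) = j*(j + (9 + 19)) = j*(j + 28) = j*(28 + j))
(N(392) - 398460)*(-152303 + 306²) = (392*(28 + 392) - 398460)*(-152303 + 306²) = (392*420 - 398460)*(-152303 + 93636) = (164640 - 398460)*(-58667) = -233820*(-58667) = 13717517940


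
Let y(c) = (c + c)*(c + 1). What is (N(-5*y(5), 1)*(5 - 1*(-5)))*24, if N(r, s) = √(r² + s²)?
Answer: 240*√90001 ≈ 72000.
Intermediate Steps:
y(c) = 2*c*(1 + c) (y(c) = (2*c)*(1 + c) = 2*c*(1 + c))
(N(-5*y(5), 1)*(5 - 1*(-5)))*24 = (√((-10*5*(1 + 5))² + 1²)*(5 - 1*(-5)))*24 = (√((-10*5*6)² + 1)*(5 + 5))*24 = (√((-5*60)² + 1)*10)*24 = (√((-300)² + 1)*10)*24 = (√(90000 + 1)*10)*24 = (√90001*10)*24 = (10*√90001)*24 = 240*√90001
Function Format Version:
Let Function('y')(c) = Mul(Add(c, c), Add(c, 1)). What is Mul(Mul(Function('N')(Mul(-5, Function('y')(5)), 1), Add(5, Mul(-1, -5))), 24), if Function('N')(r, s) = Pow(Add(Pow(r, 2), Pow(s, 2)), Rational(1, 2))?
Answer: Mul(240, Pow(90001, Rational(1, 2))) ≈ 72000.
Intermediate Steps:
Function('y')(c) = Mul(2, c, Add(1, c)) (Function('y')(c) = Mul(Mul(2, c), Add(1, c)) = Mul(2, c, Add(1, c)))
Mul(Mul(Function('N')(Mul(-5, Function('y')(5)), 1), Add(5, Mul(-1, -5))), 24) = Mul(Mul(Pow(Add(Pow(Mul(-5, Mul(2, 5, Add(1, 5))), 2), Pow(1, 2)), Rational(1, 2)), Add(5, Mul(-1, -5))), 24) = Mul(Mul(Pow(Add(Pow(Mul(-5, Mul(2, 5, 6)), 2), 1), Rational(1, 2)), Add(5, 5)), 24) = Mul(Mul(Pow(Add(Pow(Mul(-5, 60), 2), 1), Rational(1, 2)), 10), 24) = Mul(Mul(Pow(Add(Pow(-300, 2), 1), Rational(1, 2)), 10), 24) = Mul(Mul(Pow(Add(90000, 1), Rational(1, 2)), 10), 24) = Mul(Mul(Pow(90001, Rational(1, 2)), 10), 24) = Mul(Mul(10, Pow(90001, Rational(1, 2))), 24) = Mul(240, Pow(90001, Rational(1, 2)))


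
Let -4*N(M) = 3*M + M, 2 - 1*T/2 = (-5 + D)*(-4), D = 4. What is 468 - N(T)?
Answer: 464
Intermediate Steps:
T = -4 (T = 4 - 2*(-5 + 4)*(-4) = 4 - (-2)*(-4) = 4 - 2*4 = 4 - 8 = -4)
N(M) = -M (N(M) = -(3*M + M)/4 = -M)
468 - N(T) = 468 - (-1)*(-4) = 468 - 1*4 = 468 - 4 = 464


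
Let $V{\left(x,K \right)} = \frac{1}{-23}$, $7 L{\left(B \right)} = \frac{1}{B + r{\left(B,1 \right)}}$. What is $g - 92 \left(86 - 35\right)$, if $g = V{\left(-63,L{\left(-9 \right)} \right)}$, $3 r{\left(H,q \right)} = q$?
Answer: $- \frac{107917}{23} \approx -4692.0$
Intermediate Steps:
$r{\left(H,q \right)} = \frac{q}{3}$
$L{\left(B \right)} = \frac{1}{7 \left(\frac{1}{3} + B\right)}$ ($L{\left(B \right)} = \frac{1}{7 \left(B + \frac{1}{3} \cdot 1\right)} = \frac{1}{7 \left(B + \frac{1}{3}\right)} = \frac{1}{7 \left(\frac{1}{3} + B\right)}$)
$V{\left(x,K \right)} = - \frac{1}{23}$
$g = - \frac{1}{23} \approx -0.043478$
$g - 92 \left(86 - 35\right) = - \frac{1}{23} - 92 \left(86 - 35\right) = - \frac{1}{23} - 92 \cdot 51 = - \frac{1}{23} - 4692 = - \frac{107917}{23}$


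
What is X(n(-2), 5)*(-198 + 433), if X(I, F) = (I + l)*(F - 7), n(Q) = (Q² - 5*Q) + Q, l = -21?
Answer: 4230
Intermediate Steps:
n(Q) = Q² - 4*Q
X(I, F) = (-21 + I)*(-7 + F) (X(I, F) = (I - 21)*(F - 7) = (-21 + I)*(-7 + F))
X(n(-2), 5)*(-198 + 433) = (147 - 21*5 - (-14)*(-4 - 2) + 5*(-2*(-4 - 2)))*(-198 + 433) = (147 - 105 - (-14)*(-6) + 5*(-2*(-6)))*235 = (147 - 105 - 7*12 + 5*12)*235 = (147 - 105 - 84 + 60)*235 = 18*235 = 4230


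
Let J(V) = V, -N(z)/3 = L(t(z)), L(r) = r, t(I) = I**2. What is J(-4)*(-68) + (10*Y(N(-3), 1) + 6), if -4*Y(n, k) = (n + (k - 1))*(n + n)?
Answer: -3367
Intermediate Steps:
N(z) = -3*z**2
Y(n, k) = -n*(-1 + k + n)/2 (Y(n, k) = -(n + (k - 1))*(n + n)/4 = -(n + (-1 + k))*2*n/4 = -(-1 + k + n)*2*n/4 = -n*(-1 + k + n)/2)
J(-4)*(-68) + (10*Y(N(-3), 1) + 6) = -4*(-68) + (10*((-3*(-3)**2)*(1 - 1*1 - (-3)*(-3)**2)/2) + 6) = 272 + (10*((-3*9)*(1 - 1 - (-3)*9)/2) + 6) = 272 + (10*((1/2)*(-27)*(1 - 1 - 1*(-27))) + 6) = 272 + (10*((1/2)*(-27)*(1 - 1 + 27)) + 6) = 272 + (10*((1/2)*(-27)*27) + 6) = 272 + (10*(-729/2) + 6) = 272 + (-3645 + 6) = 272 - 3639 = -3367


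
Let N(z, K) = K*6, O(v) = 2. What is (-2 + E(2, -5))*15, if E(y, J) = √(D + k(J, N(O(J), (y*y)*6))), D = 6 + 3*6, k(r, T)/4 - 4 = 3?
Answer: -30 + 30*√13 ≈ 78.167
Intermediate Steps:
N(z, K) = 6*K
k(r, T) = 28 (k(r, T) = 16 + 4*3 = 16 + 12 = 28)
D = 24 (D = 6 + 18 = 24)
E(y, J) = 2*√13 (E(y, J) = √(24 + 28) = √52 = 2*√13)
(-2 + E(2, -5))*15 = (-2 + 2*√13)*15 = -30 + 30*√13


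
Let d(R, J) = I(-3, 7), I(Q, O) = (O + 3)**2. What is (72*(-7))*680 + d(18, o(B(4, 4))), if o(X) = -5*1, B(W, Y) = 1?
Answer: -342620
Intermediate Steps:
o(X) = -5
I(Q, O) = (3 + O)**2
d(R, J) = 100 (d(R, J) = (3 + 7)**2 = 10**2 = 100)
(72*(-7))*680 + d(18, o(B(4, 4))) = (72*(-7))*680 + 100 = -504*680 + 100 = -342720 + 100 = -342620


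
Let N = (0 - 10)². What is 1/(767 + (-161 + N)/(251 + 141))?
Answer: 392/300603 ≈ 0.0013040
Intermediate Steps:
N = 100 (N = (-10)² = 100)
1/(767 + (-161 + N)/(251 + 141)) = 1/(767 + (-161 + 100)/(251 + 141)) = 1/(767 - 61/392) = 1/(300603/392) = 392/300603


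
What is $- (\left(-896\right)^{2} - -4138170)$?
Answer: $-4940986$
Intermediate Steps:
$- (\left(-896\right)^{2} - -4138170) = - (802816 + 4138170) = \left(-1\right) 4940986 = -4940986$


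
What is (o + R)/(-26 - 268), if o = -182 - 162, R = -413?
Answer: 757/294 ≈ 2.5748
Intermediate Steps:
o = -344
(o + R)/(-26 - 268) = (-344 - 413)/(-26 - 268) = -757/(-294) = -757*(-1/294) = 757/294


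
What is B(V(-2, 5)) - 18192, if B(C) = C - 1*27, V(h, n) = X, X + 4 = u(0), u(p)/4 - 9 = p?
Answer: -18187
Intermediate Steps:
u(p) = 36 + 4*p
X = 32 (X = -4 + (36 + 4*0) = -4 + (36 + 0) = -4 + 36 = 32)
V(h, n) = 32
B(C) = -27 + C (B(C) = C - 27 = -27 + C)
B(V(-2, 5)) - 18192 = (-27 + 32) - 18192 = 5 - 18192 = -18187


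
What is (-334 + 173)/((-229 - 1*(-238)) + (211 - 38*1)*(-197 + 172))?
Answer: 161/4316 ≈ 0.037303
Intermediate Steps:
(-334 + 173)/((-229 - 1*(-238)) + (211 - 38*1)*(-197 + 172)) = -161/((-229 + 238) + (211 - 38)*(-25)) = -161/(9 + 173*(-25)) = -161/(9 - 4325) = -161/(-4316) = -161*(-1/4316) = 161/4316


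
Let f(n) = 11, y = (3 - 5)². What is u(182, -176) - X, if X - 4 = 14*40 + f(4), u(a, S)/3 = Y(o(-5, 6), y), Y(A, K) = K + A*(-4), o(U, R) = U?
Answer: -503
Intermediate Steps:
y = 4 (y = (-2)² = 4)
Y(A, K) = K - 4*A
u(a, S) = 72 (u(a, S) = 3*(4 - 4*(-5)) = 3*(4 + 20) = 3*24 = 72)
X = 575 (X = 4 + (14*40 + 11) = 4 + (560 + 11) = 4 + 571 = 575)
u(182, -176) - X = 72 - 1*575 = 72 - 575 = -503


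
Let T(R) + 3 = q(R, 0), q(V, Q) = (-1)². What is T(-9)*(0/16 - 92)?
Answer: 184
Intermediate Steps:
q(V, Q) = 1
T(R) = -2 (T(R) = -3 + 1 = -2)
T(-9)*(0/16 - 92) = -2*(0/16 - 92) = -2*((1/16)*0 - 92) = -2*(0 - 92) = -2*(-92) = 184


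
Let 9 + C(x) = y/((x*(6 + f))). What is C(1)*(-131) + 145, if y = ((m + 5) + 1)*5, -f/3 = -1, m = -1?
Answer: 8641/9 ≈ 960.11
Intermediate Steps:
f = 3 (f = -3*(-1) = 3)
y = 25 (y = ((-1 + 5) + 1)*5 = (4 + 1)*5 = 5*5 = 25)
C(x) = -9 + 25/(9*x) (C(x) = -9 + 25/((x*(6 + 3))) = -9 + 25/((x*9)) = -9 + 25/((9*x)) = -9 + 25*(1/(9*x)) = -9 + 25/(9*x))
C(1)*(-131) + 145 = (-9 + (25/9)/1)*(-131) + 145 = (-9 + (25/9)*1)*(-131) + 145 = (-9 + 25/9)*(-131) + 145 = -56/9*(-131) + 145 = 7336/9 + 145 = 8641/9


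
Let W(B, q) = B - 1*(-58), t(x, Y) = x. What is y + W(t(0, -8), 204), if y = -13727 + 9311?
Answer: -4358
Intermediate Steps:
W(B, q) = 58 + B (W(B, q) = B + 58 = 58 + B)
y = -4416
y + W(t(0, -8), 204) = -4416 + (58 + 0) = -4416 + 58 = -4358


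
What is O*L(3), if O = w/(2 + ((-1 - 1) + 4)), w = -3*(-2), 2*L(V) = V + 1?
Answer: 3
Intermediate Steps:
L(V) = ½ + V/2 (L(V) = (V + 1)/2 = (1 + V)/2 = ½ + V/2)
w = 6
O = 3/2 (O = 6/(2 + ((-1 - 1) + 4)) = 6/(2 + (-2 + 4)) = 6/(2 + 2) = 6/4 = 6*(¼) = 3/2 ≈ 1.5000)
O*L(3) = 3*(½ + (½)*3)/2 = 3*(½ + 3/2)/2 = (3/2)*2 = 3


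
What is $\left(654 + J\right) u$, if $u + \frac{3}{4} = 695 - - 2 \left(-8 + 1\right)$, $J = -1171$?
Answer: $- \frac{1406757}{4} \approx -3.5169 \cdot 10^{5}$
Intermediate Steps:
$u = \frac{2721}{4}$ ($u = - \frac{3}{4} + \left(695 - - 2 \left(-8 + 1\right)\right) = - \frac{3}{4} + \left(695 - \left(-2\right) \left(-7\right)\right) = - \frac{3}{4} + \left(695 - 14\right) = - \frac{3}{4} + 681 = \frac{2721}{4} \approx 680.25$)
$\left(654 + J\right) u = \left(654 - 1171\right) \frac{2721}{4} = \left(-517\right) \frac{2721}{4} = - \frac{1406757}{4}$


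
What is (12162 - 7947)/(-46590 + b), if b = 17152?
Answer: -4215/29438 ≈ -0.14318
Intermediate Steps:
(12162 - 7947)/(-46590 + b) = (12162 - 7947)/(-46590 + 17152) = 4215/(-29438) = 4215*(-1/29438) = -4215/29438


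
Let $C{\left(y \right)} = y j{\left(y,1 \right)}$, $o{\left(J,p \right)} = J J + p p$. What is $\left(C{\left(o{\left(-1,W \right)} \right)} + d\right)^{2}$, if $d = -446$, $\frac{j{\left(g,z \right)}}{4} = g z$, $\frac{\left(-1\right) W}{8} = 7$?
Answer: $1549416640516900$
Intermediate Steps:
$W = -56$ ($W = \left(-8\right) 7 = -56$)
$j{\left(g,z \right)} = 4 g z$
$o{\left(J,p \right)} = J^{2} + p^{2}$
$C{\left(y \right)} = 4 y^{2}$ ($C{\left(y \right)} = y 4 y 1 = y 4 y = 4 y^{2}$)
$\left(C{\left(o{\left(-1,W \right)} \right)} + d\right)^{2} = \left(4 \left(\left(-1\right)^{2} + \left(-56\right)^{2}\right)^{2} - 446\right)^{2} = \left(4 \left(1 + 3136\right)^{2} - 446\right)^{2} = \left(4 \cdot 3137^{2} - 446\right)^{2} = \left(4 \cdot 9840769 - 446\right)^{2} = \left(39363076 - 446\right)^{2} = 39362630^{2} = 1549416640516900$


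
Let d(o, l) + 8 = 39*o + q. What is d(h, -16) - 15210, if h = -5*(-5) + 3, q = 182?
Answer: -13944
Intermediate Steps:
h = 28 (h = 25 + 3 = 28)
d(o, l) = 174 + 39*o (d(o, l) = -8 + (39*o + 182) = -8 + (182 + 39*o) = 174 + 39*o)
d(h, -16) - 15210 = (174 + 39*28) - 15210 = (174 + 1092) - 15210 = 1266 - 15210 = -13944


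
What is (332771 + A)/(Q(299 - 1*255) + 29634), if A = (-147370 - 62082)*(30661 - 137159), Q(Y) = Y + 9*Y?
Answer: 22306551867/30074 ≈ 7.4172e+5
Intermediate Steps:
Q(Y) = 10*Y
A = 22306219096 (A = -209452*(-106498) = 22306219096)
(332771 + A)/(Q(299 - 1*255) + 29634) = (332771 + 22306219096)/(10*(299 - 1*255) + 29634) = 22306551867/(10*(299 - 255) + 29634) = 22306551867/(10*44 + 29634) = 22306551867/(440 + 29634) = 22306551867/30074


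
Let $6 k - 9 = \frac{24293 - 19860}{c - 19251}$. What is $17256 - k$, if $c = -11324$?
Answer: $\frac{1582671229}{91725} \approx 17255.0$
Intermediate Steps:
$k = \frac{135371}{91725}$ ($k = \frac{3}{2} + \frac{\left(24293 - 19860\right) \frac{1}{-11324 - 19251}}{6} = \frac{3}{2} + \frac{4433 \frac{1}{-30575}}{6} = \frac{3}{2} + \frac{4433 \left(- \frac{1}{30575}\right)}{6} = \frac{3}{2} + \frac{1}{6} \left(- \frac{4433}{30575}\right) = \frac{3}{2} - \frac{4433}{183450} = \frac{135371}{91725} \approx 1.4758$)
$17256 - k = 17256 - \frac{135371}{91725} = \frac{1582671229}{91725}$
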